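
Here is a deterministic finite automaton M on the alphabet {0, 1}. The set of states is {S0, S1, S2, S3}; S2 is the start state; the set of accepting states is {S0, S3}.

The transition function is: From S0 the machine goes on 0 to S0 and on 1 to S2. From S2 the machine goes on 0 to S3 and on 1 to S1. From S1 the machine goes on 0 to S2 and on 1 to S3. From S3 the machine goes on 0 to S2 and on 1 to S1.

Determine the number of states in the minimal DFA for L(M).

States {S0} cannot be reached from the start state, so discard them.
P0 = {S3} | {S1,S2}.
Split {S1,S2} by δ(·,0) → {S1} and {S2}.
No further refinement is possible. Final partition (3 blocks): {S3} | {S1} | {S2}.

3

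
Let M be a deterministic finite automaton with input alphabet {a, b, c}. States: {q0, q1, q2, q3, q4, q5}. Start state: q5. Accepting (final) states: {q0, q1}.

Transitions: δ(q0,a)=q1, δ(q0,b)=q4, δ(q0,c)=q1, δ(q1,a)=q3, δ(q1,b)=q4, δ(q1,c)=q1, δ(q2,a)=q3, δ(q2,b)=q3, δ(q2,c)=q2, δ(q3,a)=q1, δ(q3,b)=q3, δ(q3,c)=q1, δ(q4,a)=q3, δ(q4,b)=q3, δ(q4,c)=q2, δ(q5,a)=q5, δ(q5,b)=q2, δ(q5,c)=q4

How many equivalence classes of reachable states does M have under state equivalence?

4

States {q0} cannot be reached from the start state, so discard them.
Start with accepting vs non-accepting: {q1} | {q2,q3,q4,q5}.
Split {q2,q3,q4,q5} by δ(·,a) → {q2,q4,q5} and {q3}.
On input a, block {q2,q4,q5} splits into {q2,q4} and {q5}.
Stable partition: {q1} | {q2,q4} | {q3} | {q5} — 4 equivalence classes.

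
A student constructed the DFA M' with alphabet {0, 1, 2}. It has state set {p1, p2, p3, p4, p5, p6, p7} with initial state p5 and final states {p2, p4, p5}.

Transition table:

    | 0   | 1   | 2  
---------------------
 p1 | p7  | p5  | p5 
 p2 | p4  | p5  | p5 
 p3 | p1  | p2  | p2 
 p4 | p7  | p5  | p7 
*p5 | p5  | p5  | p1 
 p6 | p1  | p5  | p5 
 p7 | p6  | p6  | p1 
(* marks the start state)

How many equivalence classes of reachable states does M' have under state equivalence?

States {p2,p3,p4} cannot be reached from the start state, so discard them.
Start with accepting vs non-accepting: {p5} | {p1,p6,p7}.
Refine {p1,p6,p7} on symbol 1: members go to different blocks, giving {p1,p6} and {p7}.
Refine {p1,p6} on symbol 0: members go to different blocks, giving {p1} and {p6}.
No further refinement is possible. Final partition (4 blocks): {p5} | {p1} | {p7} | {p6}.

4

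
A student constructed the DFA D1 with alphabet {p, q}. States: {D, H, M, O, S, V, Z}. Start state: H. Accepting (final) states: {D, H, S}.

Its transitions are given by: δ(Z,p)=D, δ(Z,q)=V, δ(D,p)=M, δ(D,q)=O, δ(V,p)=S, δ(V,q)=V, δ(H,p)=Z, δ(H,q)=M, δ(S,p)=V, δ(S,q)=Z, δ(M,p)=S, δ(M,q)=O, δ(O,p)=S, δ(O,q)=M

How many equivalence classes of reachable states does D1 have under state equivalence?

All states are reachable from the start state.
Initial partition by acceptance: {D,H,S} | {M,O,V,Z}.
Stable partition: {D,H,S} | {M,O,V,Z} — 2 equivalence classes.

2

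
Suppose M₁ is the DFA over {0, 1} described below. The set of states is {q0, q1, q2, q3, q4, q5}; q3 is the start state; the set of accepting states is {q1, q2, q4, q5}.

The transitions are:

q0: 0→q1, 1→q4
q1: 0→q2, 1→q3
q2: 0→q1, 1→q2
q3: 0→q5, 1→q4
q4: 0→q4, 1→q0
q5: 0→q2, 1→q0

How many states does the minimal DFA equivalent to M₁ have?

4

Initial partition by acceptance: {q1,q2,q4,q5} | {q0,q3}.
Split {q1,q2,q4,q5} by δ(·,1) → {q1,q4,q5} and {q2}.
Split {q1,q4,q5} by δ(·,0) → {q1,q5} and {q4}.
The partition is now stable with 4 blocks: {q1,q5} | {q0,q3} | {q2} | {q4}.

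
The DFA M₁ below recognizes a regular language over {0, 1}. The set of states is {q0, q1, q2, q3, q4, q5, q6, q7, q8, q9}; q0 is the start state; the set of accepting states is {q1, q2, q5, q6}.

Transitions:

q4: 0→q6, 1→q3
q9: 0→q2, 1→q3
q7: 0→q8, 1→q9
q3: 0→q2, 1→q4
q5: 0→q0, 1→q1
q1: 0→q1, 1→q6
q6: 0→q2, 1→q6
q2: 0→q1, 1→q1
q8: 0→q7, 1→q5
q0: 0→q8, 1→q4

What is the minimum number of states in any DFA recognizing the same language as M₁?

5

Initial partition by acceptance: {q1,q2,q5,q6} | {q0,q3,q4,q7,q8,q9}.
Refine {q1,q2,q5,q6} on symbol 0: members go to different blocks, giving {q1,q2,q6} and {q5}.
Split {q0,q3,q4,q7,q8,q9} by δ(·,0) → {q0,q7,q8} and {q3,q4,q9}.
On input 1, block {q0,q7,q8} splits into {q0,q7} and {q8}.
Stable partition: {q1,q2,q6} | {q0,q7} | {q5} | {q3,q4,q9} | {q8} — 5 equivalence classes.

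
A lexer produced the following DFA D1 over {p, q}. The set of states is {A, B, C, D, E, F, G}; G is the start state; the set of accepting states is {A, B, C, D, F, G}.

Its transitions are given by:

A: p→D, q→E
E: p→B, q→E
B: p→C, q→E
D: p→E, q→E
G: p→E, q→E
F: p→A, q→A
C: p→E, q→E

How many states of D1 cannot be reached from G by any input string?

3

BFS from G reaches {B, C, E, G}; the 3 state(s) A, D, F are never visited.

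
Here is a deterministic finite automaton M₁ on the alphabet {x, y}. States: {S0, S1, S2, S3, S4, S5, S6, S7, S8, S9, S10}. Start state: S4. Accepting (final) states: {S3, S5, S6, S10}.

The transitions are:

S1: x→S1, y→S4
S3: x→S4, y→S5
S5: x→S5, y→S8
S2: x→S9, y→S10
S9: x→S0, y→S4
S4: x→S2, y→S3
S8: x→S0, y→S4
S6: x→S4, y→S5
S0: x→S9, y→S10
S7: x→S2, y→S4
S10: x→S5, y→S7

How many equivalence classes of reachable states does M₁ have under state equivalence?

5

First remove the unreachable states {S1,S6}; 9 states remain.
Start with accepting vs non-accepting: {S3,S5,S10} | {S0,S2,S4,S7,S8,S9}.
Refine {S3,S5,S10} on symbol x: members go to different blocks, giving {S5,S10} and {S3}.
On input y, block {S0,S2,S4,S7,S8,S9} splits into {S7,S8,S9} and {S0,S2} and {S4}.
Stable partition: {S5,S10} | {S7,S8,S9} | {S3} | {S0,S2} | {S4} — 5 equivalence classes.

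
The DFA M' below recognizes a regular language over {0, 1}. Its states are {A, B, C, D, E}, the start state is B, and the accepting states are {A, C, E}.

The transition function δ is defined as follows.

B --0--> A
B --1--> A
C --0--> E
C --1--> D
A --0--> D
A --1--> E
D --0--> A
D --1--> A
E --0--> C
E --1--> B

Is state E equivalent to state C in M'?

Every state is reachable, so we keep all 5.
P0 = {A,C,E} | {B,D}.
Split {A,C,E} by δ(·,0) → {C,E} and {A}.
No further refinement is possible. Final partition (3 blocks): {C,E} | {B,D} | {A}.
E and C lie in the same block of the stable partition, so they are equivalent — no string distinguishes them.

Yes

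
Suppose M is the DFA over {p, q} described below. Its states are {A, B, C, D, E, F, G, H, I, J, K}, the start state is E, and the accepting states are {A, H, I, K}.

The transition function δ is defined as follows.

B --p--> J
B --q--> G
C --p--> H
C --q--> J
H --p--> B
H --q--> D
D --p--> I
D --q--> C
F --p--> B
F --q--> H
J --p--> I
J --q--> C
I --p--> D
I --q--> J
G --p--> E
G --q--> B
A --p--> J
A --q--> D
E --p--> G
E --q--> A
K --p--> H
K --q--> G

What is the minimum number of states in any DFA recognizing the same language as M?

7

Reachable states from the start: {A,B,C,D,E,G,H,I,J}. Unreachable: {F,K} — drop them.
P0 = {A,H,I} | {B,C,D,E,G,J}.
Split {B,C,D,E,G,J} by δ(·,p) → {B,E,G} and {C,D,J}.
Refine {A,H,I} on symbol p: members go to different blocks, giving {A,I} and {H}.
Refine {B,E,G} on symbol p: members go to different blocks, giving {E,G} and {B}.
Refine {E,G} on symbol q: members go to different blocks, giving {E} and {G}.
Refine {C,D,J} on symbol p: members go to different blocks, giving {D,J} and {C}.
No further refinement is possible. Final partition (7 blocks): {A,I} | {E} | {D,J} | {H} | {B} | {G} | {C}.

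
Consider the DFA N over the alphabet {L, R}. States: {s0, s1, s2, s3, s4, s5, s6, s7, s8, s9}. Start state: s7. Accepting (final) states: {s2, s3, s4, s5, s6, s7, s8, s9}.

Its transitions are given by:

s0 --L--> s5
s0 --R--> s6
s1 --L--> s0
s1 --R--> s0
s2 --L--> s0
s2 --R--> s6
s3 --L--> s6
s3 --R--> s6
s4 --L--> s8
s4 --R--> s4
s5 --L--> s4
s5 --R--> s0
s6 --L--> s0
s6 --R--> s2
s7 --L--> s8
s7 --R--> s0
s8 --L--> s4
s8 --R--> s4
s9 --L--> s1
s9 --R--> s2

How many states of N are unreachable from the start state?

Starting at s7 and following transitions, the reachable set is {s0, s2, s4, s5, s6, s7, s8}. That leaves s1, s3, s9 unreachable — 3 in total.

3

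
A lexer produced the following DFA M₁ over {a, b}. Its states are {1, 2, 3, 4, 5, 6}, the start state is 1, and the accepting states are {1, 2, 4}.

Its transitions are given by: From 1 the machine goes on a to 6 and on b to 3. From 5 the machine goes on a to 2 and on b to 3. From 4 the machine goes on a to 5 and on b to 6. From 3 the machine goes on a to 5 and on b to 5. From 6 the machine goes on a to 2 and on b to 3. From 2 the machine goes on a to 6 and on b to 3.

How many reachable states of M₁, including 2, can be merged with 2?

2

First remove the unreachable states {4}; 5 states remain.
Start with accepting vs non-accepting: {1,2} | {3,5,6}.
On input a, block {3,5,6} splits into {5,6} and {3}.
Stable partition: {1,2} | {5,6} | {3} — 3 equivalence classes.
The equivalence class containing 2 is {1,2}, of size 2.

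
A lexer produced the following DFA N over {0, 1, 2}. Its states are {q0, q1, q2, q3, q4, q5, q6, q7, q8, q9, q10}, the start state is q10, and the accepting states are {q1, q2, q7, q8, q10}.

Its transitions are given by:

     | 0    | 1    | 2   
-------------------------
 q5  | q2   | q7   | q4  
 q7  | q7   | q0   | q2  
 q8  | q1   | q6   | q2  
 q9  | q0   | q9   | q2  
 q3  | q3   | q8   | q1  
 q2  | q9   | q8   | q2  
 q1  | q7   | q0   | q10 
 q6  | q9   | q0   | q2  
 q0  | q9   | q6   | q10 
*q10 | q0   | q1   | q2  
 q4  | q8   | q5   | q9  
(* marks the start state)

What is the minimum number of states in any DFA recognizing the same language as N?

3

Reachable states from the start: {q0,q1,q2,q6,q7,q8,q9,q10}. Unreachable: {q3,q4,q5} — drop them.
Initial partition by acceptance: {q1,q2,q7,q8,q10} | {q0,q6,q9}.
Split {q1,q2,q7,q8,q10} by δ(·,0) → {q1,q7,q8} and {q2,q10}.
The partition is now stable with 3 blocks: {q1,q7,q8} | {q0,q6,q9} | {q2,q10}.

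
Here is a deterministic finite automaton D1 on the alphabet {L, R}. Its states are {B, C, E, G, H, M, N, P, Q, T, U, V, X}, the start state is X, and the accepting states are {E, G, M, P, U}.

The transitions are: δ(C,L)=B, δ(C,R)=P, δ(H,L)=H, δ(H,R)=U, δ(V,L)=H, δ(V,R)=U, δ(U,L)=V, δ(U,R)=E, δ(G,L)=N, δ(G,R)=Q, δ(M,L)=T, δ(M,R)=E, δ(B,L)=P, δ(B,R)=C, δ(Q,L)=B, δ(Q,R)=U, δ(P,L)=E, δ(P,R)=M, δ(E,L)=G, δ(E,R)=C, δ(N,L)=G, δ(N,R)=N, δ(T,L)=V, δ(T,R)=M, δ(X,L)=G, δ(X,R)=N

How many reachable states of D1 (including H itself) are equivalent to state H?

Initial partition by acceptance: {E,G,M,P,U} | {B,C,H,N,Q,T,V,X}.
Split {E,G,M,P,U} by δ(·,L) → {G,M,U} and {E,P}.
On input R, block {G,M,U} splits into {M,U} and {G}.
Refine {B,C,H,N,Q,T,V,X} on symbol L: members go to different blocks, giving {C,H,Q,T,V} and {N,X} and {B}.
Split {C,H,Q,T,V} by δ(·,L) → {H,T,V} and {C,Q}.
On input L, block {E,P} splits into {P} and {E}.
Split {C,Q} by δ(·,R) → {C} and {Q}.
The partition is now stable with 9 blocks: {M,U} | {H,T,V} | {P} | {G} | {N,X} | {B} | {C} | {E} | {Q}.
State H belongs to the block {H,T,V}, which has 3 states.

3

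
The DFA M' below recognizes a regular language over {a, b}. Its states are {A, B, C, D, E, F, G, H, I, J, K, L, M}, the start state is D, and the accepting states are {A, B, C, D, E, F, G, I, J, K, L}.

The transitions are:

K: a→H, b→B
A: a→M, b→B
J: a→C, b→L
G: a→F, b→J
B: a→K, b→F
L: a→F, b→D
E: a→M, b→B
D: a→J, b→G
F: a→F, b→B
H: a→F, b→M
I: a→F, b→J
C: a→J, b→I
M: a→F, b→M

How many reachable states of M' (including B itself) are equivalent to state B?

States {A,E} cannot be reached from the start state, so discard them.
P0 = {B,C,D,F,G,I,J,K,L} | {H,M}.
Refine {B,C,D,F,G,I,J,K,L} on symbol a: members go to different blocks, giving {B,C,D,F,G,I,J,L} and {K}.
On input a, block {B,C,D,F,G,I,J,L} splits into {C,D,F,G,I,J,L} and {B}.
On input b, block {C,D,F,G,I,J,L} splits into {C,D,G,I,J,L} and {F}.
Refine {C,D,G,I,J,L} on symbol a: members go to different blocks, giving {C,D,J} and {G,I,L}.
No further refinement is possible. Final partition (6 blocks): {C,D,J} | {H,M} | {K} | {B} | {F} | {G,I,L}.
The equivalence class containing B is {B}, of size 1.

1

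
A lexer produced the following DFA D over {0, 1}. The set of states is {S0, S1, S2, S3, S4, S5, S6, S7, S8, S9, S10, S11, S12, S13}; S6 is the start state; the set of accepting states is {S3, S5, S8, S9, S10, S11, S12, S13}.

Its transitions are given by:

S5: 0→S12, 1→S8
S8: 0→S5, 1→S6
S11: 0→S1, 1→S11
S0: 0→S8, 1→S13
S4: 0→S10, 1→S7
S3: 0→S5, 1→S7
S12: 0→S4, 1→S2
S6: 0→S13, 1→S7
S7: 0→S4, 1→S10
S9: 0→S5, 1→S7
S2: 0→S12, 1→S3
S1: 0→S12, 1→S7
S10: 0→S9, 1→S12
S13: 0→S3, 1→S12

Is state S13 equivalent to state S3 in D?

States {S0,S1,S11} cannot be reached from the start state, so discard them.
Initial partition by acceptance: {S3,S5,S8,S9,S10,S12,S13} | {S2,S4,S6,S7}.
Split {S3,S5,S8,S9,S10,S12,S13} by δ(·,0) → {S3,S5,S8,S9,S10,S13} and {S12}.
Refine {S3,S5,S8,S9,S10,S13} on symbol 0: members go to different blocks, giving {S3,S8,S9,S10,S13} and {S5}.
Split {S3,S8,S9,S10,S13} by δ(·,0) → {S3,S8,S9} and {S10,S13}.
Refine {S2,S4,S6,S7} on symbol 0: members go to different blocks, giving {S4,S6} and {S2} and {S7}.
Refine {S3,S8,S9} on symbol 1: members go to different blocks, giving {S3,S9} and {S8}.
No further refinement is possible. Final partition (8 blocks): {S3,S9} | {S4,S6} | {S12} | {S5} | {S10,S13} | {S2} | {S7} | {S8}.
S13 and S3 end up in different blocks, so they are distinguishable. For instance, the string '1' is accepted from only S13.

No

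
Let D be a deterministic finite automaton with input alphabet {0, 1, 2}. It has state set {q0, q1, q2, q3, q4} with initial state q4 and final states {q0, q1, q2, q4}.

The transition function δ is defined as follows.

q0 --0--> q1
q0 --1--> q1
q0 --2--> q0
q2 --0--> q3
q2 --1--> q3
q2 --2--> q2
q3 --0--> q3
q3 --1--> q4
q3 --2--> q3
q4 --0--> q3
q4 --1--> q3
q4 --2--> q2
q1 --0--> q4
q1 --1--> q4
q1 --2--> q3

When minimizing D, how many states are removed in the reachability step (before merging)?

2

No path from q4 leads to q0, q1; the other 3 states are all reachable.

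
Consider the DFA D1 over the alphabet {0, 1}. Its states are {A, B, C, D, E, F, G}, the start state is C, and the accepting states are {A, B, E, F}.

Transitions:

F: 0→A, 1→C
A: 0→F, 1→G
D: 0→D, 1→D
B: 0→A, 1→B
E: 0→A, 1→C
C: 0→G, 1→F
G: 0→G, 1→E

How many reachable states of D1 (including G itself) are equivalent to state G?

States {B,D} cannot be reached from the start state, so discard them.
Initial partition by acceptance: {A,E,F} | {C,G}.
No further refinement is possible. Final partition (2 blocks): {A,E,F} | {C,G}.
State G belongs to the block {C,G}, which has 2 states.

2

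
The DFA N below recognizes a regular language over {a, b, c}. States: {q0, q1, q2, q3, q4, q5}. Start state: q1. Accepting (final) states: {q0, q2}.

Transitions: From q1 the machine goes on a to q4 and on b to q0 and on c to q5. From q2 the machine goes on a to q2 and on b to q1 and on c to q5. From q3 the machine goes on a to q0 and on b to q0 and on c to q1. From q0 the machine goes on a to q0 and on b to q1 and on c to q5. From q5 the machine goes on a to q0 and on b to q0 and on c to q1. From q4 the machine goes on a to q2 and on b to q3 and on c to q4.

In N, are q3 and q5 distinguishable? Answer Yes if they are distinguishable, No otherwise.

No

Every state is reachable, so we keep all 6.
Start with accepting vs non-accepting: {q0,q2} | {q1,q3,q4,q5}.
On input a, block {q1,q3,q4,q5} splits into {q3,q4,q5} and {q1}.
Refine {q3,q4,q5} on symbol b: members go to different blocks, giving {q3,q5} and {q4}.
Stable partition: {q0,q2} | {q3,q5} | {q1} | {q4} — 4 equivalence classes.
q3 and q5 lie in the same block of the stable partition, so they are equivalent — no string distinguishes them.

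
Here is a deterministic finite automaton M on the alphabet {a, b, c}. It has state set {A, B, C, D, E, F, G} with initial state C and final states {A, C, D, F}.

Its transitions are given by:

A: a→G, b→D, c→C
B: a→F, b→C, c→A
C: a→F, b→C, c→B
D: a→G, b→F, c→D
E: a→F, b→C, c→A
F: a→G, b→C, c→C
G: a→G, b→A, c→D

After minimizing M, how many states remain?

6

States {E} cannot be reached from the start state, so discard them.
Start with accepting vs non-accepting: {A,C,D,F} | {B,G}.
On input a, block {A,C,D,F} splits into {A,D,F} and {C}.
Refine {A,D,F} on symbol b: members go to different blocks, giving {A,D} and {F}.
Split {A,D} by δ(·,b) → {A} and {D}.
Split {B,G} by δ(·,a) → {B} and {G}.
Stable partition: {A} | {B} | {C} | {F} | {D} | {G} — 6 equivalence classes.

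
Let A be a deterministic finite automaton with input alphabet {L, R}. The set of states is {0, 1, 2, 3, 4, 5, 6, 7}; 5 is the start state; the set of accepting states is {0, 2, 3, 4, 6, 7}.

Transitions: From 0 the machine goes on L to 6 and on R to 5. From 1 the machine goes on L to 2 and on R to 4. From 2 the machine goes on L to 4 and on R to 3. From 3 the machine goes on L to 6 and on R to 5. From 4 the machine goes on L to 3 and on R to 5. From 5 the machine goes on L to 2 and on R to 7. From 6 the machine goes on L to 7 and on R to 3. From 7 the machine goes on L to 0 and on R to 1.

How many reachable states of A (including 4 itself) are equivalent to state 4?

2

All states are reachable from the start state.
P0 = {0,2,3,4,6,7} | {1,5}.
Split {0,2,3,4,6,7} by δ(·,R) → {0,3,4,7} and {2,6}.
On input L, block {0,3,4,7} splits into {0,3} and {4,7}.
Stable partition: {0,3} | {1,5} | {2,6} | {4,7} — 4 equivalence classes.
State 4 belongs to the block {4,7}, which has 2 states.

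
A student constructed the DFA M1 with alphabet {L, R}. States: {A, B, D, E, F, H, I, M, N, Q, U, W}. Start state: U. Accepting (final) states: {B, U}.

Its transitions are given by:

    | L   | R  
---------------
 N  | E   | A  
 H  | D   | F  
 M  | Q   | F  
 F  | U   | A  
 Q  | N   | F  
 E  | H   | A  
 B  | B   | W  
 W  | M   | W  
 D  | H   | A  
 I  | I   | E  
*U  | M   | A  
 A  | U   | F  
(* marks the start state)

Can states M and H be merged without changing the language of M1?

Reachable states from the start: {A,D,E,F,H,M,N,Q,U}. Unreachable: {B,I,W} — drop them.
P0 = {U} | {A,D,E,F,H,M,N,Q}.
Refine {A,D,E,F,H,M,N,Q} on symbol L: members go to different blocks, giving {D,E,H,M,N,Q} and {A,F}.
No further refinement is possible. Final partition (3 blocks): {U} | {D,E,H,M,N,Q} | {A,F}.
M and H lie in the same block of the stable partition, so they are equivalent — no string distinguishes them.

Yes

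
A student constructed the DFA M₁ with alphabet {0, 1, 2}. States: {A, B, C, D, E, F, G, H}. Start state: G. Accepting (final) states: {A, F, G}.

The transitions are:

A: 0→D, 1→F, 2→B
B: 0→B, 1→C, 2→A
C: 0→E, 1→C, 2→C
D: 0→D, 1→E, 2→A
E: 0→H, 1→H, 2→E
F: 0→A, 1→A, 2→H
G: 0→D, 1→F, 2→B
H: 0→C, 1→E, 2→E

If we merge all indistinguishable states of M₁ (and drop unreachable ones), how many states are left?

Every state is reachable, so we keep all 8.
Start with accepting vs non-accepting: {A,F,G} | {B,C,D,E,H}.
Split {A,F,G} by δ(·,0) → {A,G} and {F}.
Split {B,C,D,E,H} by δ(·,2) → {C,E,H} and {B,D}.
No further refinement is possible. Final partition (4 blocks): {A,G} | {C,E,H} | {F} | {B,D}.

4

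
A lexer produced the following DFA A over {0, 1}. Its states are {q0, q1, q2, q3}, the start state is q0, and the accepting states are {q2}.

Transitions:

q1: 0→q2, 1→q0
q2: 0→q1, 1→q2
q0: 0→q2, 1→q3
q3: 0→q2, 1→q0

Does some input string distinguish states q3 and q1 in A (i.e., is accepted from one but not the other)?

Initial partition by acceptance: {q2} | {q0,q1,q3}.
Stable partition: {q2} | {q0,q1,q3} — 2 equivalence classes.
q3 and q1 lie in the same block of the stable partition, so they are equivalent — no string distinguishes them.

No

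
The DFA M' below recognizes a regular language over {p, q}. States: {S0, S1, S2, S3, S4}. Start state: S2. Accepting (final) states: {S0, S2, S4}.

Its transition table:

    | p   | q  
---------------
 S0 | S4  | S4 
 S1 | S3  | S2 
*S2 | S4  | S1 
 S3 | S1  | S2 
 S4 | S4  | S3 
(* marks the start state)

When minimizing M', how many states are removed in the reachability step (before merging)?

1

No path from S2 leads to S0; the other 4 states are all reachable.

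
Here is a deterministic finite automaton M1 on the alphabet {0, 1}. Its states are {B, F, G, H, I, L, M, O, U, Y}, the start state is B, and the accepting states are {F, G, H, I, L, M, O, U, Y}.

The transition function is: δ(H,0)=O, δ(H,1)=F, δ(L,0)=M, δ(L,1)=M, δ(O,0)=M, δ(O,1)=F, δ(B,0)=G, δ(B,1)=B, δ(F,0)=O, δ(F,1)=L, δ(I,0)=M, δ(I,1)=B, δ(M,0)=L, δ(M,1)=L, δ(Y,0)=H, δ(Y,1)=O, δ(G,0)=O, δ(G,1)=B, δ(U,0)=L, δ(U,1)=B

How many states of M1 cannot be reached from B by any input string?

BFS from B reaches {B, F, G, L, M, O}; the 4 state(s) H, I, U, Y are never visited.

4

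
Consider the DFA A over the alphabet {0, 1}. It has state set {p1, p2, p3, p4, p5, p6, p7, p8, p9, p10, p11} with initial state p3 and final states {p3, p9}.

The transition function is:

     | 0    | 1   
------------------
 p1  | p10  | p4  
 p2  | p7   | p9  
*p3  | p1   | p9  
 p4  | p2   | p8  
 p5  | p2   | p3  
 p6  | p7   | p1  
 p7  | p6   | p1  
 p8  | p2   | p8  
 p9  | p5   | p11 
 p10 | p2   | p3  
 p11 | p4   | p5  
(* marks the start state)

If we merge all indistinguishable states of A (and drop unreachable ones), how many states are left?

8

P0 = {p3,p9} | {p1,p2,p4,p5,p6,p7,p8,p10,p11}.
Split {p3,p9} by δ(·,1) → {p3} and {p9}.
On input 1, block {p1,p2,p4,p5,p6,p7,p8,p10,p11} splits into {p1,p4,p6,p7,p8,p11} and {p5,p10} and {p2}.
On input 0, block {p1,p4,p6,p7,p8,p11} splits into {p6,p7,p11} and {p4,p8} and {p1}.
On input 0, block {p6,p7,p11} splits into {p6,p7} and {p11}.
The partition is now stable with 8 blocks: {p3} | {p6,p7} | {p9} | {p5,p10} | {p2} | {p4,p8} | {p1} | {p11}.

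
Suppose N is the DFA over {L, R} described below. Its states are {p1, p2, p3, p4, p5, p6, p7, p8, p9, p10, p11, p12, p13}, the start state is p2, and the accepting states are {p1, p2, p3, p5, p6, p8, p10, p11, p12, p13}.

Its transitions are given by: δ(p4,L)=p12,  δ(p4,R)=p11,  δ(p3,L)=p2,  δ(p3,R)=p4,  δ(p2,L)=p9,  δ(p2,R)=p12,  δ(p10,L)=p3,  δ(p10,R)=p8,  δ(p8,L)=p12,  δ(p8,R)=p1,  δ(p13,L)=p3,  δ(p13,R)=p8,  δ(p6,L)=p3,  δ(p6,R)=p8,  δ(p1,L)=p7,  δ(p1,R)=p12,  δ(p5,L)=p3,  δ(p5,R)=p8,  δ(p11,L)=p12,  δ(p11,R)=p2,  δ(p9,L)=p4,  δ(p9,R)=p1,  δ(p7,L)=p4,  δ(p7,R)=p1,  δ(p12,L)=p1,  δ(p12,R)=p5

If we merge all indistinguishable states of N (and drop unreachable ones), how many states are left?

States {p6,p10,p13} cannot be reached from the start state, so discard them.
Initial partition by acceptance: {p1,p2,p3,p5,p8,p11,p12} | {p4,p7,p9}.
On input L, block {p1,p2,p3,p5,p8,p11,p12} splits into {p3,p5,p8,p11,p12} and {p1,p2}.
On input L, block {p3,p5,p8,p11,p12} splits into {p5,p8,p11} and {p3,p12}.
Refine {p5,p8,p11} on symbol R: members go to different blocks, giving {p8,p11} and {p5}.
On input L, block {p4,p7,p9} splits into {p7,p9} and {p4}.
Refine {p3,p12} on symbol R: members go to different blocks, giving {p3} and {p12}.
No further refinement is possible. Final partition (7 blocks): {p8,p11} | {p7,p9} | {p1,p2} | {p3} | {p5} | {p4} | {p12}.

7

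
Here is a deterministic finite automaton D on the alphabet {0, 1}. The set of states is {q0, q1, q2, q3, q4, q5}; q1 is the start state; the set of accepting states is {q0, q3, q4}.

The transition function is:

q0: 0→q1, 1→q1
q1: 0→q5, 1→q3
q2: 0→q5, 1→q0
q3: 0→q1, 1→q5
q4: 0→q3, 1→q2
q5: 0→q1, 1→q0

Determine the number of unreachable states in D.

2

No path from q1 leads to q2, q4; the other 4 states are all reachable.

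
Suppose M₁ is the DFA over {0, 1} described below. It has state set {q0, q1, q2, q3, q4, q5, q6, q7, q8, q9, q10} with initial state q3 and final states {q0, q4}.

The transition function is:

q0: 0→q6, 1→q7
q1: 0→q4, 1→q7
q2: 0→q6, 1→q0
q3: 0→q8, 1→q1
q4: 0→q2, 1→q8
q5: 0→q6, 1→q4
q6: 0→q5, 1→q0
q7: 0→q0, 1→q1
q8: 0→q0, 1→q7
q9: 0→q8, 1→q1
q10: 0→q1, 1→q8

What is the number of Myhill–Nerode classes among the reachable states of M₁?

States {q9,q10} cannot be reached from the start state, so discard them.
P0 = {q0,q4} | {q1,q2,q3,q5,q6,q7,q8}.
On input 0, block {q1,q2,q3,q5,q6,q7,q8} splits into {q2,q3,q5,q6} and {q1,q7,q8}.
On input 0, block {q2,q3,q5,q6} splits into {q2,q5,q6} and {q3}.
Stable partition: {q0,q4} | {q2,q5,q6} | {q1,q7,q8} | {q3} — 4 equivalence classes.

4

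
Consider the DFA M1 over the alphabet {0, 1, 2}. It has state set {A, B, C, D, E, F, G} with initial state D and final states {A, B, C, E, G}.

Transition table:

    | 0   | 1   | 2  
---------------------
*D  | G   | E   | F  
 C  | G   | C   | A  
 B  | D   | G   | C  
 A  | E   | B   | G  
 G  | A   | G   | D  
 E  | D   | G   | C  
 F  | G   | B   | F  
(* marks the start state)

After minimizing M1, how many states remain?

P0 = {A,B,C,E,G} | {D,F}.
Split {A,B,C,E,G} by δ(·,0) → {A,C,G} and {B,E}.
Refine {A,C,G} on symbol 0: members go to different blocks, giving {C,G} and {A}.
Split {C,G} by δ(·,0) → {C} and {G}.
Stable partition: {C} | {D,F} | {B,E} | {A} | {G} — 5 equivalence classes.

5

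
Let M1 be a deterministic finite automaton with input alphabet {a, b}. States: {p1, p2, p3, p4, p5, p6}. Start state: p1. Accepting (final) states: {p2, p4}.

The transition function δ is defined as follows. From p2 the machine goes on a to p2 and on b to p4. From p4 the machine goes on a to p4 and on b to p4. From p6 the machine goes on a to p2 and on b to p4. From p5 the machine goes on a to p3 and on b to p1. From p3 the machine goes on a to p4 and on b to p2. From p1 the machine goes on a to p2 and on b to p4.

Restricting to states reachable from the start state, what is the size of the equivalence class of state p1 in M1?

States {p3,p5,p6} cannot be reached from the start state, so discard them.
Initial partition by acceptance: {p2,p4} | {p1}.
Stable partition: {p2,p4} | {p1} — 2 equivalence classes.
State p1 belongs to the block {p1}, which has 1 states.

1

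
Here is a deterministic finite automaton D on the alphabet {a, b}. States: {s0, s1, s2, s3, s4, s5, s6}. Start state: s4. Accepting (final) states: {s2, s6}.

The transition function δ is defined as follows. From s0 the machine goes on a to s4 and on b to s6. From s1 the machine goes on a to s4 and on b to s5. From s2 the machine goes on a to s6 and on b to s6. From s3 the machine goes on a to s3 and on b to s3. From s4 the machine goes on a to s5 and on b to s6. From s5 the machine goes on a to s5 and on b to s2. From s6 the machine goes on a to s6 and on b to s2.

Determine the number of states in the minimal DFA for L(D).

Reachable states from the start: {s2,s4,s5,s6}. Unreachable: {s0,s1,s3} — drop them.
Start with accepting vs non-accepting: {s2,s6} | {s4,s5}.
No further refinement is possible. Final partition (2 blocks): {s2,s6} | {s4,s5}.

2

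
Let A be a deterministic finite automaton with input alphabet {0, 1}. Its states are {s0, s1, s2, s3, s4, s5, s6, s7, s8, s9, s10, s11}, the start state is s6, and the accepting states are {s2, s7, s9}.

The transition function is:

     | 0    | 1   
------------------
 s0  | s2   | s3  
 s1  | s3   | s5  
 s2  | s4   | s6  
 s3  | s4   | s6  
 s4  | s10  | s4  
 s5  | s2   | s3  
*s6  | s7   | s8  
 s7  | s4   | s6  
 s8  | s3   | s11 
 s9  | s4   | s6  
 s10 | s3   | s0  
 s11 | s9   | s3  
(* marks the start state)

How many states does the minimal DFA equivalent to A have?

6

Reachable states from the start: {s0,s2,s3,s4,s6,s7,s8,s9,s10,s11}. Unreachable: {s1,s5} — drop them.
Initial partition by acceptance: {s2,s7,s9} | {s0,s3,s4,s6,s8,s10,s11}.
On input 0, block {s0,s3,s4,s6,s8,s10,s11} splits into {s3,s4,s8,s10} and {s0,s6,s11}.
Refine {s3,s4,s8,s10} on symbol 1: members go to different blocks, giving {s3,s8,s10} and {s4}.
Split {s3,s8,s10} by δ(·,0) → {s8,s10} and {s3}.
Refine {s0,s6,s11} on symbol 1: members go to different blocks, giving {s0,s11} and {s6}.
The partition is now stable with 6 blocks: {s2,s7,s9} | {s8,s10} | {s0,s11} | {s4} | {s3} | {s6}.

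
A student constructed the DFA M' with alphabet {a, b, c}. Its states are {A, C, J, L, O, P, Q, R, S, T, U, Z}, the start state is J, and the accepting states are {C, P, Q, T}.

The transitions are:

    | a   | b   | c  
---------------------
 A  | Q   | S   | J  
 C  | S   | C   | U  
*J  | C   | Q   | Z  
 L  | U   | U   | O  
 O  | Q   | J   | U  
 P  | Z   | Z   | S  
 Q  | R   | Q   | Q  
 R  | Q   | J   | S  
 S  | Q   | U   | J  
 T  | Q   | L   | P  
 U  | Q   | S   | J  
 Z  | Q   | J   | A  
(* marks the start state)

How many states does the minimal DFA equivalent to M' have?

5

Reachable states from the start: {A,C,J,Q,R,S,U,Z}. Unreachable: {L,O,P,T} — drop them.
Start with accepting vs non-accepting: {C,Q} | {A,J,R,S,U,Z}.
Refine {C,Q} on symbol c: members go to different blocks, giving {Q} and {C}.
Split {A,J,R,S,U,Z} by δ(·,a) → {A,R,S,U,Z} and {J}.
On input b, block {A,R,S,U,Z} splits into {A,S,U} and {R,Z}.
The partition is now stable with 5 blocks: {Q} | {A,S,U} | {C} | {J} | {R,Z}.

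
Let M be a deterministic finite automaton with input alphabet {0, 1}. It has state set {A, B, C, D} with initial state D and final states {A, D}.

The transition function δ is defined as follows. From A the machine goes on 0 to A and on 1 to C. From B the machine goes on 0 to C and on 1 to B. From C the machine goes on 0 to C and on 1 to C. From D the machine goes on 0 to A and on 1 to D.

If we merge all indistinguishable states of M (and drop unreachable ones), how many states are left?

States {B} cannot be reached from the start state, so discard them.
Initial partition by acceptance: {A,D} | {C}.
Split {A,D} by δ(·,1) → {A} and {D}.
No further refinement is possible. Final partition (3 blocks): {A} | {C} | {D}.

3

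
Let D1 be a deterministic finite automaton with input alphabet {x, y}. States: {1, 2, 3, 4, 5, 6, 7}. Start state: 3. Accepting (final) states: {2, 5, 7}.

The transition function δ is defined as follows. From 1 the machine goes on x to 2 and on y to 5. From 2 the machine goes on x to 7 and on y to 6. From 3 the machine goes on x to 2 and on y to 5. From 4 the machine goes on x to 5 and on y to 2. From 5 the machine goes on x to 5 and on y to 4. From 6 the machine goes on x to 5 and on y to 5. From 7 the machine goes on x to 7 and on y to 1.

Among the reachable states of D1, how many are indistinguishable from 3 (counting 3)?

4

Every state is reachable, so we keep all 7.
Initial partition by acceptance: {2,5,7} | {1,3,4,6}.
Stable partition: {2,5,7} | {1,3,4,6} — 2 equivalence classes.
State 3 belongs to the block {1,3,4,6}, which has 4 states.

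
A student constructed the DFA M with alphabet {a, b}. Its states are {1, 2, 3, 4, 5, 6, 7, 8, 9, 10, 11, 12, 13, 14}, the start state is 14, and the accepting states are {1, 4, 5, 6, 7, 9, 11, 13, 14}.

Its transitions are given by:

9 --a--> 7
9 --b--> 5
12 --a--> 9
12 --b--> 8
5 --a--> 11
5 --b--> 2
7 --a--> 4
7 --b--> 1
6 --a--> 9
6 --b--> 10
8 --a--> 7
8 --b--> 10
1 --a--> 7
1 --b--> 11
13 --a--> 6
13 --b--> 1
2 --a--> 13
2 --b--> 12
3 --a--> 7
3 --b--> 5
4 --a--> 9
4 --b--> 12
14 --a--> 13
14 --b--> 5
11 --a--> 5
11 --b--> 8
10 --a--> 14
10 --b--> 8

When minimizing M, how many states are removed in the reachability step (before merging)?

1

No path from 14 leads to 3; the other 13 states are all reachable.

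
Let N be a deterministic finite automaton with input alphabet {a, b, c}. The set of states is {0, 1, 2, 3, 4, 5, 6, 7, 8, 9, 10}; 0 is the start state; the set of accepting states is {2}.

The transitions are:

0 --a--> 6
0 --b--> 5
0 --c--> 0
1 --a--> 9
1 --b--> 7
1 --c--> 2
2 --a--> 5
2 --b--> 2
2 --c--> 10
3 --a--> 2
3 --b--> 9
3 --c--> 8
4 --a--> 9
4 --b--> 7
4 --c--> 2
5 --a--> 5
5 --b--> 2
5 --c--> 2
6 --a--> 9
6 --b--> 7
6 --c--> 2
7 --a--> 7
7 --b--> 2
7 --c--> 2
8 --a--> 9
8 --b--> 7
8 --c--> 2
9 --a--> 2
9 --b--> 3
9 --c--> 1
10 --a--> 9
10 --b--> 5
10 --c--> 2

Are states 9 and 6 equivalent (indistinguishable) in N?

First remove the unreachable states {4}; 10 states remain.
P0 = {2} | {0,1,3,5,6,7,8,9,10}.
Split {0,1,3,5,6,7,8,9,10} by δ(·,a) → {0,1,5,6,7,8,10} and {3,9}.
Split {0,1,5,6,7,8,10} by δ(·,a) → {1,6,8,10} and {0,5,7}.
Refine {0,5,7} on symbol a: members go to different blocks, giving {5,7} and {0}.
No further refinement is possible. Final partition (5 blocks): {2} | {1,6,8,10} | {3,9} | {5,7} | {0}.
9 and 6 end up in different blocks, so they are distinguishable. For instance, the string 'a' is accepted from only 9.

No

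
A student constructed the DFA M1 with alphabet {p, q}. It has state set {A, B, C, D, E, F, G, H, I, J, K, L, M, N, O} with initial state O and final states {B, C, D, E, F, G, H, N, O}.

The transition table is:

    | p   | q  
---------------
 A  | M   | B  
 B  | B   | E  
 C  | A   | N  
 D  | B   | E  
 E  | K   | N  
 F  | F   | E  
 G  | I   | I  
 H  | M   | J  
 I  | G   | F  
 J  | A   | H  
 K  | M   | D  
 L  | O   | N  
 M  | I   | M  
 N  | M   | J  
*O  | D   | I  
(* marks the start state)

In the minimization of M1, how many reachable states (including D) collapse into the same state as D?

3

States {C,L} cannot be reached from the start state, so discard them.
Start with accepting vs non-accepting: {B,D,E,F,G,H,N,O} | {A,I,J,K,M}.
On input p, block {B,D,E,F,G,H,N,O} splits into {B,D,F,O} and {E,G,H,N}.
Split {B,D,F,O} by δ(·,q) → {B,D,F} and {O}.
Refine {A,I,J,K,M} on symbol p: members go to different blocks, giving {A,J,K,M} and {I}.
Refine {A,J,K,M} on symbol p: members go to different blocks, giving {A,J,K} and {M}.
Refine {A,J,K} on symbol p: members go to different blocks, giving {A,K} and {J}.
Split {E,G,H,N} by δ(·,p) → {H,N} and {E} and {G}.
The partition is now stable with 9 blocks: {B,D,F} | {A,K} | {H,N} | {O} | {I} | {M} | {J} | {E} | {G}.
State D belongs to the block {B,D,F}, which has 3 states.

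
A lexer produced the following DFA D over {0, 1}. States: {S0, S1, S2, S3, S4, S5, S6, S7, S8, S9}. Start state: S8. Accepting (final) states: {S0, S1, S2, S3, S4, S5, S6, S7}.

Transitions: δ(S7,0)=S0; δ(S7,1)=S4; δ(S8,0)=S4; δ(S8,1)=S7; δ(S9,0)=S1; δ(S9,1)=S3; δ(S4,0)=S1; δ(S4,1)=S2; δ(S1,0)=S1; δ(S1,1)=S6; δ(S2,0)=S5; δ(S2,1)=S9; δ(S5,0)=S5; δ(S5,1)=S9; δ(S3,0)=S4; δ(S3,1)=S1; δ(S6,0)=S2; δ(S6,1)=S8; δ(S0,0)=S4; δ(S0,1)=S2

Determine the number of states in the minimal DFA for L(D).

4

Every state is reachable, so we keep all 10.
Start with accepting vs non-accepting: {S0,S1,S2,S3,S4,S5,S6,S7} | {S8,S9}.
On input 1, block {S0,S1,S2,S3,S4,S5,S6,S7} splits into {S0,S1,S3,S4,S7} and {S2,S5,S6}.
Refine {S0,S1,S3,S4,S7} on symbol 1: members go to different blocks, giving {S0,S1,S4} and {S3,S7}.
No further refinement is possible. Final partition (4 blocks): {S0,S1,S4} | {S8,S9} | {S2,S5,S6} | {S3,S7}.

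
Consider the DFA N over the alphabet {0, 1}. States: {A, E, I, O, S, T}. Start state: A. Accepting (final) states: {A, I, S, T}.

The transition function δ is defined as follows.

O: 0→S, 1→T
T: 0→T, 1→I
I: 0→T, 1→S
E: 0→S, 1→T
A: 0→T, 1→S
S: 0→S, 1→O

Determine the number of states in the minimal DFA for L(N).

Reachable states from the start: {A,I,O,S,T}. Unreachable: {E} — drop them.
Initial partition by acceptance: {A,I,S,T} | {O}.
Split {A,I,S,T} by δ(·,1) → {A,I,T} and {S}.
On input 1, block {A,I,T} splits into {A,I} and {T}.
The partition is now stable with 4 blocks: {A,I} | {O} | {S} | {T}.

4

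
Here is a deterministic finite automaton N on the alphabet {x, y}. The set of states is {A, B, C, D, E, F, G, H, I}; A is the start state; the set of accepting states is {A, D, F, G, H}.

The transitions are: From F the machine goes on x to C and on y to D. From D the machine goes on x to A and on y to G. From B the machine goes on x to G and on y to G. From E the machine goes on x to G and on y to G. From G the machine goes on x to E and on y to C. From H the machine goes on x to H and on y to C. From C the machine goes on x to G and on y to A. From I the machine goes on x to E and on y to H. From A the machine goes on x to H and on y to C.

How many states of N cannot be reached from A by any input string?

No path from A leads to B, D, F, I; the other 5 states are all reachable.

4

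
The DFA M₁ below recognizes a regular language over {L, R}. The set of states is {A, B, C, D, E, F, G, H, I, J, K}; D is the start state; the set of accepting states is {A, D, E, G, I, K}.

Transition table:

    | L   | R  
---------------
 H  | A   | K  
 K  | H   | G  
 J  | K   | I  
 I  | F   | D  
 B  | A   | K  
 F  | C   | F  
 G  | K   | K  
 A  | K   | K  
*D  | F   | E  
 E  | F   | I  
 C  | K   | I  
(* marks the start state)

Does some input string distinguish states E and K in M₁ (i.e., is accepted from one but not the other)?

Yes

States {B,J} cannot be reached from the start state, so discard them.
Initial partition by acceptance: {A,D,E,G,I,K} | {C,F,H}.
Split {A,D,E,G,I,K} by δ(·,L) → {D,E,I,K} and {A,G}.
Split {D,E,I,K} by δ(·,R) → {D,E,I} and {K}.
Refine {C,F,H} on symbol L: members go to different blocks, giving {C} and {F} and {H}.
The partition is now stable with 6 blocks: {D,E,I} | {C} | {A,G} | {K} | {F} | {H}.
E and K end up in different blocks, so they are distinguishable. For instance, the string 'LL' is accepted from only K.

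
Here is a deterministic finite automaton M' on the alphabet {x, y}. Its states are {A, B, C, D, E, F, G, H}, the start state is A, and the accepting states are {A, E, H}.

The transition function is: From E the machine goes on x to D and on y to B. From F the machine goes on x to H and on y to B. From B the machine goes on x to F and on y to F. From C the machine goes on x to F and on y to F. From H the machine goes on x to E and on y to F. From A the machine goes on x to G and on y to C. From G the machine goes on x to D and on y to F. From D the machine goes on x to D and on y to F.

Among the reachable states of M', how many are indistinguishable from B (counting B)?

Every state is reachable, so we keep all 8.
Start with accepting vs non-accepting: {A,E,H} | {B,C,D,F,G}.
Split {A,E,H} by δ(·,x) → {A,E} and {H}.
Split {B,C,D,F,G} by δ(·,x) → {B,C,D,G} and {F}.
Refine {B,C,D,G} on symbol x: members go to different blocks, giving {B,C} and {D,G}.
No further refinement is possible. Final partition (5 blocks): {A,E} | {B,C} | {H} | {F} | {D,G}.
State B belongs to the block {B,C}, which has 2 states.

2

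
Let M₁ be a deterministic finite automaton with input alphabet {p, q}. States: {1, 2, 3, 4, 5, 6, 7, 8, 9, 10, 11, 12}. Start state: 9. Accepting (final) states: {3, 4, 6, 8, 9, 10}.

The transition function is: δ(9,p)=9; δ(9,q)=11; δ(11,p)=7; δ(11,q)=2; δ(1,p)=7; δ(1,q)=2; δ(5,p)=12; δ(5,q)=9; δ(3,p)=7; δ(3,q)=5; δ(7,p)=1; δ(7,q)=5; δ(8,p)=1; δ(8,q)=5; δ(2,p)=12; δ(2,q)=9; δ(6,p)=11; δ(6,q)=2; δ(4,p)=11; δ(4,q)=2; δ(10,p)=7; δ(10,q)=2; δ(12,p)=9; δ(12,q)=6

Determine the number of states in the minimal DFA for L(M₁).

Reachable states from the start: {1,2,5,6,7,9,11,12}. Unreachable: {3,4,8,10} — drop them.
P0 = {6,9} | {1,2,5,7,11,12}.
On input p, block {6,9} splits into {6} and {9}.
Split {1,2,5,7,11,12} by δ(·,p) → {1,2,5,7,11} and {12}.
Refine {1,2,5,7,11} on symbol p: members go to different blocks, giving {1,7,11} and {2,5}.
The partition is now stable with 5 blocks: {6} | {1,7,11} | {9} | {12} | {2,5}.

5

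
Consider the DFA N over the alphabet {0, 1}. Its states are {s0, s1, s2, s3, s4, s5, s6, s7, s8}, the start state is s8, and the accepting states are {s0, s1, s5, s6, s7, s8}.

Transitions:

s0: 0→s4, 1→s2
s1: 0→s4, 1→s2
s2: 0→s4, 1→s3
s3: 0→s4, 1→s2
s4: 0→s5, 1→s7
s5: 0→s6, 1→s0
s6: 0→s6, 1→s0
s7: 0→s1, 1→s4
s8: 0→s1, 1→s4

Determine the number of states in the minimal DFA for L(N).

Start with accepting vs non-accepting: {s0,s1,s5,s6,s7,s8} | {s2,s3,s4}.
Refine {s0,s1,s5,s6,s7,s8} on symbol 0: members go to different blocks, giving {s5,s6,s7,s8} and {s0,s1}.
Refine {s5,s6,s7,s8} on symbol 0: members go to different blocks, giving {s5,s6} and {s7,s8}.
Split {s2,s3,s4} by δ(·,0) → {s2,s3} and {s4}.
No further refinement is possible. Final partition (5 blocks): {s5,s6} | {s2,s3} | {s0,s1} | {s7,s8} | {s4}.

5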